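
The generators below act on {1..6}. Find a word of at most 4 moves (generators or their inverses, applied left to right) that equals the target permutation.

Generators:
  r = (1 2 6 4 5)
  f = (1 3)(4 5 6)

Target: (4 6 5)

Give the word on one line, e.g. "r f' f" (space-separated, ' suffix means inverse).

f f

  after f: (1 3)(4 5 6)
  after f: (4 6 5)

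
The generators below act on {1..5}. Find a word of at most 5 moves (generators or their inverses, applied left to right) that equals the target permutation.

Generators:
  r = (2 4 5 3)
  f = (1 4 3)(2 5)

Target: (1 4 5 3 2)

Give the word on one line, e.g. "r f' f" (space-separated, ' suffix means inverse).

r f' r r

  after r: (2 4 5 3)
  after f': (1 3 5 4 2)
  after r: (1 2)
  after r: (1 4 5 3 2)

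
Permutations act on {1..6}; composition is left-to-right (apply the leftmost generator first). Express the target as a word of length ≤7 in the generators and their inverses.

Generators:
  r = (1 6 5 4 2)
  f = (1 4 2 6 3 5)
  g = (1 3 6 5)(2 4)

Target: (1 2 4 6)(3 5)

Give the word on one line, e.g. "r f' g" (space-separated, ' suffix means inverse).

f r f r' r'

  after f: (1 4 2 6 3 5)
  after r: (1 2 5 6 3 4)
  after f: (1 6 5 3 2)
  after r': (3 4 5)
  after r': (1 2 4 6)(3 5)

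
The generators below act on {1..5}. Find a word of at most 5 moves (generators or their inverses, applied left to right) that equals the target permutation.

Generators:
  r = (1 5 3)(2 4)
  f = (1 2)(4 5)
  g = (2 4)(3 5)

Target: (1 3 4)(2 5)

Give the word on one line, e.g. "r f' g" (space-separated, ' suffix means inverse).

  after g: (2 4)(3 5)
  after r: (1 5)
  after g: (1 3 5)(2 4)
  after f': (1 3 4)(2 5)

g r g f'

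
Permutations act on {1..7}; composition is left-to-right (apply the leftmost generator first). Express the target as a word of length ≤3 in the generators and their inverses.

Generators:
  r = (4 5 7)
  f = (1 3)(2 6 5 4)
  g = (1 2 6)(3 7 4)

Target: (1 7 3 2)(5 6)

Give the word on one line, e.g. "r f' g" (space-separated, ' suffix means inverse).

r' f g

  after r': (4 7 5)
  after f: (1 3)(2 6 5)(4 7)
  after g: (1 7 3 2)(5 6)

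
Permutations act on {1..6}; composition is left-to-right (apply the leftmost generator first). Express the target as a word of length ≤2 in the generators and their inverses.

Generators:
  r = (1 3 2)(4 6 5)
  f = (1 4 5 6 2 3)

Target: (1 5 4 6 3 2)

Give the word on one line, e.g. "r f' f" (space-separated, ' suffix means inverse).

f r'

  after f: (1 4 5 6 2 3)
  after r': (1 5 4 6 3 2)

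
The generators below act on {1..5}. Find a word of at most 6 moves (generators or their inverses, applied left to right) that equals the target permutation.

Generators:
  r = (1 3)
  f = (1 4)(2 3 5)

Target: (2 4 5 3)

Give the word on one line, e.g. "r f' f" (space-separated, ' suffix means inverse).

f r' r' r' f

  after f: (1 4)(2 3 5)
  after r': (1 4 3 5 2)
  after r': (1 4)(2 3 5)
  after r': (1 4 3 5 2)
  after f: (2 4 5 3)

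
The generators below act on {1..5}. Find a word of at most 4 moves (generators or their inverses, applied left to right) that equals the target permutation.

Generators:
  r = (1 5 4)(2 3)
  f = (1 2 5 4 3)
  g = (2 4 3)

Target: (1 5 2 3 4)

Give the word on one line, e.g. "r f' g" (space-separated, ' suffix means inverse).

  after r': (1 4 5)(2 3)
  after r': (1 5 4)
  after g: (1 5 3 2 4)
  after g: (1 5 2 3 4)

r' r' g g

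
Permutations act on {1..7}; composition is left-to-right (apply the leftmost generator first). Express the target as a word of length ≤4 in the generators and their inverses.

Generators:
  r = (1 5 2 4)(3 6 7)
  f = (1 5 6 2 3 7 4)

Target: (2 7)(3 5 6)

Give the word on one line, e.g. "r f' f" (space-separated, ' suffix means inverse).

  after r: (1 5 2 4)(3 6 7)
  after f': (2 7)(3 5 6)

r f'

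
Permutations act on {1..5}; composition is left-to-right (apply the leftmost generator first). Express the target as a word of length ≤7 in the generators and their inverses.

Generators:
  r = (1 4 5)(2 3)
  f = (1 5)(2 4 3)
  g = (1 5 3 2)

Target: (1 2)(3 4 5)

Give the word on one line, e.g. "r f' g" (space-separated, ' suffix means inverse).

g' f g' f g

  after g': (1 2 3 5)
  after f: (1 4 3)
  after g': (1 4 5)(2 3)
  after f: (1 3 4)
  after g: (1 2)(3 4 5)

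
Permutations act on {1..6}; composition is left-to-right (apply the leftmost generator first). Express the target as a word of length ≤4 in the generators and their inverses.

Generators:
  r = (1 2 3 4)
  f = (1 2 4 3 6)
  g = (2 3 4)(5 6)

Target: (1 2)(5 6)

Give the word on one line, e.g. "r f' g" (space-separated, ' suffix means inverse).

r' g

  after r': (1 4 3 2)
  after g: (1 2)(5 6)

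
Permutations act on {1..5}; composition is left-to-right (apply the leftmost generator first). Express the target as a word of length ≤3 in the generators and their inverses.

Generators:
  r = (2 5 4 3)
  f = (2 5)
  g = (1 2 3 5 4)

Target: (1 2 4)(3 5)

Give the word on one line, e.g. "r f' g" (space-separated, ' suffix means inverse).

  after f: (2 5)
  after g: (1 2 4)(3 5)

f g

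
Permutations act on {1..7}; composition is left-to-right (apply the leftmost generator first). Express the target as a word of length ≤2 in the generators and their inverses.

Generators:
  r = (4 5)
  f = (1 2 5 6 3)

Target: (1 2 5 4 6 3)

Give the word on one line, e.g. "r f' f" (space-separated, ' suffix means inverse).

r' f

  after r': (4 5)
  after f: (1 2 5 4 6 3)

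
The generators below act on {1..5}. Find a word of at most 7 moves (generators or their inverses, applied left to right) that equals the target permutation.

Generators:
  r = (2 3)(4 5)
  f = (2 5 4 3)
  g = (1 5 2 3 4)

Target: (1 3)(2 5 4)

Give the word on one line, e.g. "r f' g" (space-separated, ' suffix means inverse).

  after g: (1 5 2 3 4)
  after g: (1 2 4 5 3)
  after f: (1 5 2 3)
  after f: (1 4 3)
  after f: (1 3)(2 5 4)

g g f f f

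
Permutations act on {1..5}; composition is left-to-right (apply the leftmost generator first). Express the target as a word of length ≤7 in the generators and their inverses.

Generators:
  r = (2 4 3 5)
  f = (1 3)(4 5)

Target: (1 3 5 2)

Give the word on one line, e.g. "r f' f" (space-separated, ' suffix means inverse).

r f' r' f r'

  after r: (2 4 3 5)
  after f': (1 3 4)(2 5)
  after r': (1 4)(2 3)
  after f: (1 5 4 3 2)
  after r': (1 3 5 2)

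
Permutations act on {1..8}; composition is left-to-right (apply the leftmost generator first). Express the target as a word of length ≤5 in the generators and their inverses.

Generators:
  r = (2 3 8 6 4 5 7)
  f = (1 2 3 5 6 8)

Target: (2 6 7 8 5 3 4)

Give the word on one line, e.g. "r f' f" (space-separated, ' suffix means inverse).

r r r

  after r: (2 3 8 6 4 5 7)
  after r: (2 8 4 7 3 6 5)
  after r: (2 6 7 8 5 3 4)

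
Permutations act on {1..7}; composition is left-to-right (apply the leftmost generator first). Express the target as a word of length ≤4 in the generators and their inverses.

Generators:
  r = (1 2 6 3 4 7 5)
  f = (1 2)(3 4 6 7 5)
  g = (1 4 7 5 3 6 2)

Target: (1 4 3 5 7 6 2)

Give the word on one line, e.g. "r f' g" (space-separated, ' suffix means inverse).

  after r: (1 2 6 3 4 7 5)
  after g: (3 7)(4 5)
  after g: (1 4 3 5 7 6 2)

r g g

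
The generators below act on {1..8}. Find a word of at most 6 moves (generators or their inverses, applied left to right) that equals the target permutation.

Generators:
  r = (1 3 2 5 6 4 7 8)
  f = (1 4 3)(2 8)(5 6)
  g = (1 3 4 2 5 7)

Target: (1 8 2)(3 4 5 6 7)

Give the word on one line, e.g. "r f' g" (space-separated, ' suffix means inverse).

  after f: (1 4 3)(2 8)(5 6)
  after r': (1 6 2 7 4)(3 8)
  after f: (1 5 6 8)(2 7 3)
  after r': (1 2 4 6 7)
  after f': (1 8 2)(3 4 5 6 7)

f r' f r' f'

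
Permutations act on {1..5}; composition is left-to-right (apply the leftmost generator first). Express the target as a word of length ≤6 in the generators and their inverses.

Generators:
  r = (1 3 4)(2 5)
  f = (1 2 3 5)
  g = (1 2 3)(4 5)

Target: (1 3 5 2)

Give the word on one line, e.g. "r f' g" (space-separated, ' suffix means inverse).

  after g': (1 3 2)(4 5)
  after r: (1 4 2 3 5)
  after g: (1 5 2)(3 4)
  after f: (3 4 5)
  after g': (1 3 5 2)

g' r g f g'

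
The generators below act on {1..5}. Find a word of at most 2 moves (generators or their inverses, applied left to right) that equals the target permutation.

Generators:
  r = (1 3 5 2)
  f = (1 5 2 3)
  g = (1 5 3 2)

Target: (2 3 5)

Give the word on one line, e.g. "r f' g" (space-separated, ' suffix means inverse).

  after g: (1 5 3 2)
  after f': (2 3 5)

g f'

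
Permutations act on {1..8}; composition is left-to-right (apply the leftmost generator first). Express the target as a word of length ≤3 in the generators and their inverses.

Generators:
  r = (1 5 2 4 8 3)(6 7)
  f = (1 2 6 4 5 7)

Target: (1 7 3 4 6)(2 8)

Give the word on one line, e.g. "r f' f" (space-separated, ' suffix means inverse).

f' r' r'

  after f': (1 7 5 4 6 2)
  after r': (1 6 5 2 3 8 4 7)
  after r': (1 7 3 4 6)(2 8)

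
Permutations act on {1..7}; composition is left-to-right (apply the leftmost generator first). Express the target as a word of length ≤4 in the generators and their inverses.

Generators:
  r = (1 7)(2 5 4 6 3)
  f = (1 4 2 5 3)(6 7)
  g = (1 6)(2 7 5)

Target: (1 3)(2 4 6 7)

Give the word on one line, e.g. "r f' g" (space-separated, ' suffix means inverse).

f' f' g r'

  after f': (1 3 5 2 4)(6 7)
  after f': (1 5 4 3 2)
  after g: (1 2 6)(3 7 5 4)
  after r': (1 3)(2 4 6 7)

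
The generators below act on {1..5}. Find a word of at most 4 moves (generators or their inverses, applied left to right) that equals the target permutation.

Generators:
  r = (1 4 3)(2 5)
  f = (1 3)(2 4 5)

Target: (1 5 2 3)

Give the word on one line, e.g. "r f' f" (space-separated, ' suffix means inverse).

r f' r

  after r: (1 4 3)(2 5)
  after f': (1 2 4)
  after r: (1 5 2 3)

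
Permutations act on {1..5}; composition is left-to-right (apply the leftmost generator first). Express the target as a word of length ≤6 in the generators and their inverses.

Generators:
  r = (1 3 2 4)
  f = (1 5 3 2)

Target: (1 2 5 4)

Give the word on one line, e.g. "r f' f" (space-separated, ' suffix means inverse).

  after r: (1 3 2 4)
  after f': (1 5)(2 4)
  after r': (1 5 4 3)
  after f': (2 3)(4 5)
  after f': (1 2 5 4)

r f' r' f' f'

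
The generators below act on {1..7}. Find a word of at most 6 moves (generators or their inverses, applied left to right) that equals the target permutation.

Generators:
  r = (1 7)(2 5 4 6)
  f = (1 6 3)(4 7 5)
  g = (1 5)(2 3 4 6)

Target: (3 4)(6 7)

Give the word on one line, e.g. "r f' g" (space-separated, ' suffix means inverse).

f g r f' r

  after f: (1 6 3)(4 7 5)
  after g: (1 2 3 5 6 4 7)
  after r: (1 5 2 3 4)
  after f': (1 7 4 3 5 2 6)
  after r: (3 4)(6 7)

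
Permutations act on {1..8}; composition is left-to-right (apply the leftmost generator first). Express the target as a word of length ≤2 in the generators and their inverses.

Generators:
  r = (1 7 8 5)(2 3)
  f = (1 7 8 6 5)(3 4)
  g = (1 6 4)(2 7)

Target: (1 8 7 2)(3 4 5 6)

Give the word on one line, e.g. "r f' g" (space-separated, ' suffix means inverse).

  after g: (1 6 4)(2 7)
  after f': (1 8 7 2)(3 4 5 6)

g f'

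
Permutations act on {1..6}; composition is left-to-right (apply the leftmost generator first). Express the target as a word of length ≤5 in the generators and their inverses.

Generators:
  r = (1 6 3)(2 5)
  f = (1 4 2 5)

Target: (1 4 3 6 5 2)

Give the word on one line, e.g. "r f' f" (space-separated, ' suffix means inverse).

  after r': (1 3 6)(2 5)
  after f: (1 3 6 4 2)
  after r: (2 6 4 5)
  after f: (1 4)(2 6)
  after r': (1 4 3 6 5 2)

r' f r f r'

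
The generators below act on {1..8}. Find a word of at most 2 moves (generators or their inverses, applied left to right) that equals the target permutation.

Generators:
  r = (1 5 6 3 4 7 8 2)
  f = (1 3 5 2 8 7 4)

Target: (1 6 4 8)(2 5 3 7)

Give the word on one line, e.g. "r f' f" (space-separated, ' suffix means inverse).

  after r: (1 5 6 3 4 7 8 2)
  after r: (1 6 4 8)(2 5 3 7)

r r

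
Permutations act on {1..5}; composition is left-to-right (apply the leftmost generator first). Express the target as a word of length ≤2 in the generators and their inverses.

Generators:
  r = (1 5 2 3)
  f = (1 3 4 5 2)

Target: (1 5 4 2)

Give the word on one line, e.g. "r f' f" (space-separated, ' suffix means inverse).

  after f': (1 2 5 4 3)
  after r': (1 5 4 2)

f' r'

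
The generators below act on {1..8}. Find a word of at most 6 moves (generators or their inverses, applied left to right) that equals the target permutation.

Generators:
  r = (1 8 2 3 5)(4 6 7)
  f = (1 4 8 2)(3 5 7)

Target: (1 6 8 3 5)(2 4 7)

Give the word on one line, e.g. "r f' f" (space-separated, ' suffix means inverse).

r' f' r f r'

  after r': (1 5 3 2 8)(4 7 6)
  after f': (1 3 8 2 4 5 7 6)
  after r: (1 5 4)(2 6 8 3)
  after f: (1 7 3)(2 6)(5 8)
  after r': (1 6 8 3 5)(2 4 7)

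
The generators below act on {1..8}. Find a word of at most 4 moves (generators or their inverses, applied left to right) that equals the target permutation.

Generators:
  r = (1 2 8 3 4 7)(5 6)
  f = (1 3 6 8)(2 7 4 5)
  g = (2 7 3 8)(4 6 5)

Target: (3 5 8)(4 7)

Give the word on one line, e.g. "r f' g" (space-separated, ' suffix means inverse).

  after r: (1 2 8 3 4 7)(5 6)
  after g': (1 8 7)(2 3 5 4)
  after r': (1 2 8 4)(3 6 5)
  after r': (3 5 8)(4 7)

r g' r' r'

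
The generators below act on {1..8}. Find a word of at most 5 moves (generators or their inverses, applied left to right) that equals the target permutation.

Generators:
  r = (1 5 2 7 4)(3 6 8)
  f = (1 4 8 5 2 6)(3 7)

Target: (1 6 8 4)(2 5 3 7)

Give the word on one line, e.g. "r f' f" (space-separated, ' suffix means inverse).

  after r': (1 4 7 2 5)(3 8 6)
  after f': (2 8)(3 4)(5 6 7)
  after r': (1 4 8 5 3 7)(2 6)
  after f': (5 7 6)
  after f': (1 6 8 4)(2 5 3 7)

r' f' r' f' f'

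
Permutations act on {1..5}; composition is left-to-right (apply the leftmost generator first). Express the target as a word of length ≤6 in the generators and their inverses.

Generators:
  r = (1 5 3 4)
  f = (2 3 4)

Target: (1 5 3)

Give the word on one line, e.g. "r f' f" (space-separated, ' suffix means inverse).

r' f f r' f'

  after r': (1 4 3 5)
  after f: (1 2 3 5)
  after f: (1 3 5)(2 4)
  after r': (1 5 4 2 3)
  after f': (1 5 3)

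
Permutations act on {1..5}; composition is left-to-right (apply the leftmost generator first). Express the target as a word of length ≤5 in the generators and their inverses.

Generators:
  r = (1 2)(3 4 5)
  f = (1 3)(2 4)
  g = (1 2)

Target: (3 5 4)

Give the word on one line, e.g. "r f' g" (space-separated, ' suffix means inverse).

  after r: (1 2)(3 4 5)
  after g': (3 4 5)
  after r': (1 2)
  after r': (3 5 4)

r g' r' r'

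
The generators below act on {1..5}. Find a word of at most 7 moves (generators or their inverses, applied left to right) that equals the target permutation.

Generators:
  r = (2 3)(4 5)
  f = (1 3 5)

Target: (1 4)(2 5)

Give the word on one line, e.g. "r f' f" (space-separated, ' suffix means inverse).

f' r r r f

  after f': (1 5 3)
  after r: (1 4 5 2 3)
  after r: (1 5 3)
  after r: (1 4 5 2 3)
  after f: (1 4)(2 5)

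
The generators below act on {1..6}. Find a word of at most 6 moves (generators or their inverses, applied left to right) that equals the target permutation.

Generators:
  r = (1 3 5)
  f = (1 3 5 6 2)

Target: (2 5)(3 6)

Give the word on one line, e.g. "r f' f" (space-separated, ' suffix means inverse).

r' f f f

  after r': (1 5 3)
  after f: (1 6 2)
  after f: (1 2 3 5 6)
  after f: (2 5)(3 6)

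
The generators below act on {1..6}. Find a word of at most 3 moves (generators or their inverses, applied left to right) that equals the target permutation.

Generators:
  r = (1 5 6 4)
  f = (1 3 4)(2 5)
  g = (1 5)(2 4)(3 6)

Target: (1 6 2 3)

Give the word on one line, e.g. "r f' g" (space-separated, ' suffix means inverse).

f' r' f

  after f': (1 4 3)(2 5)
  after r': (1 6 5 2)(3 4)
  after f: (1 6 2 3)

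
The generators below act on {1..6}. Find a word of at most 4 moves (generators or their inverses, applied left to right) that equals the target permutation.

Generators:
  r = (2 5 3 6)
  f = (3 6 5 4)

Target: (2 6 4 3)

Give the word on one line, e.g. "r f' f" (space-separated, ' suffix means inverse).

r' f' r

  after r': (2 6 3 5)
  after f': (2 3 6 4 5)
  after r: (2 6 4 3)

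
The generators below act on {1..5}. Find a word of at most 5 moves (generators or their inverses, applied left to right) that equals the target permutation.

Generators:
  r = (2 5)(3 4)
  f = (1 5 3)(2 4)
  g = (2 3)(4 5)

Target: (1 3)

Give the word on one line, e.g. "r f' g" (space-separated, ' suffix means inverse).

  after f: (1 5 3)(2 4)
  after g': (1 4 3)(2 5)
  after g': (1 5 3)(2 4)
  after r: (1 2 3)(4 5)
  after g: (1 3)

f g' g' r g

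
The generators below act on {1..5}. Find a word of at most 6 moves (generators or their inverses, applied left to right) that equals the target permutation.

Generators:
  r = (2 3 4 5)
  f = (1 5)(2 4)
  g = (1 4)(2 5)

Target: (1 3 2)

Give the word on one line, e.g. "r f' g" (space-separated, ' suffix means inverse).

f r' f r g

  after f: (1 5)(2 4)
  after r': (1 4 5)(2 3)
  after f: (1 2 3 4)
  after r: (1 3 5 2 4)
  after g: (1 3 2)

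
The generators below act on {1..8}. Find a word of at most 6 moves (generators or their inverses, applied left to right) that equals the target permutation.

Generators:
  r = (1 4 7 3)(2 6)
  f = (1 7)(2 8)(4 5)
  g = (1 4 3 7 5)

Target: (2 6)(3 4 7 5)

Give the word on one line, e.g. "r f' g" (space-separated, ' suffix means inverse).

  after g: (1 4 3 7 5)
  after f': (1 5 7 4 3)(2 8)
  after f': (1 4 3 7 5)
  after r': (2 6)(3 4 7 5)

g f' f' r'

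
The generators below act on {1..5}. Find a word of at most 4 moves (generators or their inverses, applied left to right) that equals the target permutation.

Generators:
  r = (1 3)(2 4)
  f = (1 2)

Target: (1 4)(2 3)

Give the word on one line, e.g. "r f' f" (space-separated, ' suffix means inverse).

f' r f

  after f': (1 2)
  after r: (1 4 2 3)
  after f: (1 4)(2 3)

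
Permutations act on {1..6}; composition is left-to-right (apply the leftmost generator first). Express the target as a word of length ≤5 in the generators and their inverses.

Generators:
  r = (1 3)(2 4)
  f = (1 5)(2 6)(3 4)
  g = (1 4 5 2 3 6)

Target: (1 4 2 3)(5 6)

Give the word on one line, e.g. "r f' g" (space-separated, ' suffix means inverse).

f' r g r

  after f': (1 5)(2 6)(3 4)
  after r: (1 5 3 2 6 4)
  after g: (1 2)(5 6)
  after r: (1 4 2 3)(5 6)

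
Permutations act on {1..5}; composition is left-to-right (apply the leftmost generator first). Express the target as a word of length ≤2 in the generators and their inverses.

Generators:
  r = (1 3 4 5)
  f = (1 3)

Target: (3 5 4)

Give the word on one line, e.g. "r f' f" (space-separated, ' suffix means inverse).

f' r'

  after f': (1 3)
  after r': (3 5 4)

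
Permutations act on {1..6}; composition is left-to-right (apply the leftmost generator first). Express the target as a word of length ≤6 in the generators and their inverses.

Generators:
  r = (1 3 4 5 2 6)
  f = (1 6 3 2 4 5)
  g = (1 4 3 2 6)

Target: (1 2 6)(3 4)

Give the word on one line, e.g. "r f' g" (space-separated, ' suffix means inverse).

r' r' g' f

  after r': (1 6 2 5 4 3)
  after r': (1 2 4)(3 6 5)
  after g': (1 3 2)(4 6 5)
  after f: (1 2 6)(3 4)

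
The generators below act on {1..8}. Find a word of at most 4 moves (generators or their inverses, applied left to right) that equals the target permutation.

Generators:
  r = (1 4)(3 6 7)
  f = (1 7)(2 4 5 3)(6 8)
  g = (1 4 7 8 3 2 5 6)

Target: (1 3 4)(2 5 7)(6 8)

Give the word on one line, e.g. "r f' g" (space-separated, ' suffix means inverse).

r g r

  after r: (1 4)(3 6 7)
  after g: (1 7 2 5 6 8 3)
  after r: (1 3 4)(2 5 7)(6 8)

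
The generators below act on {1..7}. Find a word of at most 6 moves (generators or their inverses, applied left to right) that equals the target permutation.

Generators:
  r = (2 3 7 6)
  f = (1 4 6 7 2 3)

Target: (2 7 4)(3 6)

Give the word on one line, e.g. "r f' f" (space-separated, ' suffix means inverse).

  after r: (2 3 7 6)
  after f': (1 3 6 7 4)
  after f': (1 2 7)(3 4)
  after r: (1 3 4 7)(2 6)
  after f: (2 7 4)(3 6)

r f' f' r f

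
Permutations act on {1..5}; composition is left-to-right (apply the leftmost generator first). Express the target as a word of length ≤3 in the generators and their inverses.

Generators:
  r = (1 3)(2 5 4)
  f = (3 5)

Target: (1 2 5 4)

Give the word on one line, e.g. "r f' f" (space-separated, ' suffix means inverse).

  after r': (1 3)(2 4 5)
  after f': (1 5 2 4 3)
  after r': (1 2 5 4)

r' f' r'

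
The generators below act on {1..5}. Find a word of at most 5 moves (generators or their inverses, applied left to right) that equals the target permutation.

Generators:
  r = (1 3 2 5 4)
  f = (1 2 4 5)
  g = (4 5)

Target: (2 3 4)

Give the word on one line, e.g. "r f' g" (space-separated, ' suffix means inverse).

  after r': (1 4 5 2 3)
  after f': (1 2 3 5)
  after f': (2 3 4)

r' f' f'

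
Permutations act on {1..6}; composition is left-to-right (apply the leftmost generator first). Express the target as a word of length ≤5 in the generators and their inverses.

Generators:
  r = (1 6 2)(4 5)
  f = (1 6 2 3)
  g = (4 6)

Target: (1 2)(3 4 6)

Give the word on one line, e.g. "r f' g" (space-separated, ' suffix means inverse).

  after f': (1 3 2 6)
  after g': (1 3 2 4 6)
  after g': (1 3 2 6)
  after f': (1 2)(3 6)
  after g: (1 2)(3 4 6)

f' g' g' f' g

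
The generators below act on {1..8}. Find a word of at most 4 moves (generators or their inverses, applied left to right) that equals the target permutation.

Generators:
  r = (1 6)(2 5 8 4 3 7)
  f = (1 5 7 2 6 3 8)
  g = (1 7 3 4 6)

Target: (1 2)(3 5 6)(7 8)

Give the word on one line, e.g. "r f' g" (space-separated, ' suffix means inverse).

  after g': (1 6 4 3 7)
  after f': (1 2 7 8 3 5)(4 6)
  after g': (1 2)(3 5 6)(7 8)

g' f' g'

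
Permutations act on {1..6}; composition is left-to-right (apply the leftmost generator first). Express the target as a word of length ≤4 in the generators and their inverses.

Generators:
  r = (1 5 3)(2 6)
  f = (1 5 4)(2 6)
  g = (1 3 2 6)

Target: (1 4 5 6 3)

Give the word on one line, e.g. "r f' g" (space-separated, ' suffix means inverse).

f' g'

  after f': (1 4 5)(2 6)
  after g': (1 4 5 6 3)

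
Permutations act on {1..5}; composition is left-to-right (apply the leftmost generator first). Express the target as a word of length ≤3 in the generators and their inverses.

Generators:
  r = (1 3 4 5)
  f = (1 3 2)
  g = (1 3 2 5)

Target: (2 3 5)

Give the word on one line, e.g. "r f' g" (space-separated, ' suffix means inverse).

g' g' f

  after g': (1 5 2 3)
  after g': (1 2)(3 5)
  after f: (2 3 5)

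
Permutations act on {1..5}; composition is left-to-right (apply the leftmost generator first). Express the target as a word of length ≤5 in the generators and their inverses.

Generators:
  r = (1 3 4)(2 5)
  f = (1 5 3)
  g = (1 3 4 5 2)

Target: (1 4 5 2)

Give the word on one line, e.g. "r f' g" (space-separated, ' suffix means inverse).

  after r': (1 4 3)(2 5)
  after g: (1 5)
  after f: (1 3)
  after g: (1 4 5 2)

r' g f g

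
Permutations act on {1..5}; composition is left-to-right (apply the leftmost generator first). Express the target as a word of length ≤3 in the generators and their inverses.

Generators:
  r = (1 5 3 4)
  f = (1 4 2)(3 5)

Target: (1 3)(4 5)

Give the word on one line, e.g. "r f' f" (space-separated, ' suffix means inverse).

r' r'

  after r': (1 4 3 5)
  after r': (1 3)(4 5)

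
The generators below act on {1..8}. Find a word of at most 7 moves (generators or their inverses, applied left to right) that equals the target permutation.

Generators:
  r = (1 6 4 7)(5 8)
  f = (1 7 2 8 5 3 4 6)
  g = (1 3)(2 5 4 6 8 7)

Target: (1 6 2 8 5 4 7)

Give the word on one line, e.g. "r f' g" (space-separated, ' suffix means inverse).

r' g f' r f'

  after r': (1 7 4 6)(5 8)
  after g: (1 2 5 7 6 3)(4 8)
  after f': (1 7 4 2 8 3 6 5)
  after r: (2 5 6 8 3 4)
  after f': (1 6 2 8 5 4 7)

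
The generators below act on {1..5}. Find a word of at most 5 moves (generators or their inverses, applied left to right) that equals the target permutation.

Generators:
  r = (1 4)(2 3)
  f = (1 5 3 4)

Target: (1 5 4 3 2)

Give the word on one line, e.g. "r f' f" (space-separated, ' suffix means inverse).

r' f' f'

  after r': (1 4)(2 3)
  after f': (1 3 2 5)
  after f': (1 5 4 3 2)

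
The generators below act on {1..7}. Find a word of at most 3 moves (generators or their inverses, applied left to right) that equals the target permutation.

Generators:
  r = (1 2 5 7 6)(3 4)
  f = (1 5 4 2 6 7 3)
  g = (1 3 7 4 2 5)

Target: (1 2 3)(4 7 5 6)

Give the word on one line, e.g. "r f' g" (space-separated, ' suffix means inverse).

r r g'

  after r: (1 2 5 7 6)(3 4)
  after r: (1 5 6 2 7)
  after g': (1 2 3)(4 7 5 6)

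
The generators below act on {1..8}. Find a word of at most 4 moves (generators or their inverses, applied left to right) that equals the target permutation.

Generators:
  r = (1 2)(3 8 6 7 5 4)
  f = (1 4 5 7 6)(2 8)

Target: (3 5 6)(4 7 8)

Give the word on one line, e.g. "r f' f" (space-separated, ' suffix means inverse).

  after r': (1 2)(3 4 5 7 6 8)
  after r': (3 5 6)(4 7 8)

r' r'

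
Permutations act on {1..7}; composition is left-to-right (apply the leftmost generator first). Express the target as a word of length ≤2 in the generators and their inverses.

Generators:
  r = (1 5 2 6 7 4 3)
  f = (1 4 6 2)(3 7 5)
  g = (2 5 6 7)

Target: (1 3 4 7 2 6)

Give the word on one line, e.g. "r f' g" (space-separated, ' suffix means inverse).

  after g': (2 7 6 5)
  after r': (1 3 4 7 2 6)

g' r'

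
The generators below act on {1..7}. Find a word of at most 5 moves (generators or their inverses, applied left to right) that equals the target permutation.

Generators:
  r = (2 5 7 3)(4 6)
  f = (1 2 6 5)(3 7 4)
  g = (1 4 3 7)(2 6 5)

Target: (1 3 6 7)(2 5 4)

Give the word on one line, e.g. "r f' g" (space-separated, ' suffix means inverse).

r' f r'

  after r': (2 3 7 5)(4 6)
  after f: (1 2 7)(3 4 5 6)
  after r': (1 3 6 7)(2 5 4)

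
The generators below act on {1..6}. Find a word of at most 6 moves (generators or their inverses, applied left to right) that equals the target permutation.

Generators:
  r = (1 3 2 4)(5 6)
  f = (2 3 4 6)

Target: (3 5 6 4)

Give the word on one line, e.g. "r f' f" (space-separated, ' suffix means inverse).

f' r f r f

  after f': (2 6 4 3)
  after r: (1 3 4 2 5 6)
  after f: (1 4 3 6)(2 5)
  after r: (2 6 3 5 4)
  after f: (3 5 6 4)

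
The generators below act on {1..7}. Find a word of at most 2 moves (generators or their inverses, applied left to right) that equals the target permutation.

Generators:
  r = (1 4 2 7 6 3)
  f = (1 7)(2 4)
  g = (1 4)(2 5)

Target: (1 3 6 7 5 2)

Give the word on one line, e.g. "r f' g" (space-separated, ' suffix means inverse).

r' g'

  after r': (1 3 6 7 2 4)
  after g': (1 3 6 7 5 2)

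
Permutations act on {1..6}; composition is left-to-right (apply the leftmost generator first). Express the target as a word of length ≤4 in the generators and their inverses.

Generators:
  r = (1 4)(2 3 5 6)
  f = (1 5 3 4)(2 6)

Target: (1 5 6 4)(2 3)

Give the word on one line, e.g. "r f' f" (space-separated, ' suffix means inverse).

  after r': (1 4)(2 6 5 3)
  after f': (1 3 6)
  after r: (1 5 6 4)(2 3)

r' f' r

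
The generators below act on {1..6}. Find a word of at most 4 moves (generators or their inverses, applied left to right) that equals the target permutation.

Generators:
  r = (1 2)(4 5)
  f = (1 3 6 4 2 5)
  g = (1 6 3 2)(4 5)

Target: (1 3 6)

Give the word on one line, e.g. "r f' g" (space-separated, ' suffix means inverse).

r' g g g

  after r': (1 2)(4 5)
  after g: (2 6 3)
  after g: (1 6 2 3)(4 5)
  after g: (1 3 6)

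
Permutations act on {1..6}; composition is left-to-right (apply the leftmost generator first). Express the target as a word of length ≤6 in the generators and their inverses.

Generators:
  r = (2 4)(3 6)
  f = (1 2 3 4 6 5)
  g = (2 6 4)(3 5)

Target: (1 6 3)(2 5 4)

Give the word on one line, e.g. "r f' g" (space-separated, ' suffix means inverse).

  after r': (2 4)(3 6)
  after f: (1 2 6 4 3 5)
  after f: (1 3)(2 5)
  after r': (1 6 3)(2 5 4)

r' f f r'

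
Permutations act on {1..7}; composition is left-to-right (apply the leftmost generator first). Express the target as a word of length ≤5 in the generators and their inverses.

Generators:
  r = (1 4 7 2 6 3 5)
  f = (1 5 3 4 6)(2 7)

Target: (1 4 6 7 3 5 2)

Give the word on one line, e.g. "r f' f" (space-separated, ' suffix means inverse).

  after r: (1 4 7 2 6 3 5)
  after f': (1 3)(2 4)(5 6)
  after r': (1 6 3 5 2)(4 7)
  after f: (2 5 7 6 4)
  after r: (1 4 6 7 3 5 2)

r f' r' f r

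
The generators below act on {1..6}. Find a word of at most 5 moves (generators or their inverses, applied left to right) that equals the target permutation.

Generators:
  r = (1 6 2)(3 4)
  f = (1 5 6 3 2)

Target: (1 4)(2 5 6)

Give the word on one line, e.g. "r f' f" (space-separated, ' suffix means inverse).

f' f' r f f

  after f': (1 2 3 6 5)
  after f': (1 3 5 2 6)
  after r: (1 4 3 5)
  after f: (1 4 2)(3 6)
  after f: (1 4)(2 5 6)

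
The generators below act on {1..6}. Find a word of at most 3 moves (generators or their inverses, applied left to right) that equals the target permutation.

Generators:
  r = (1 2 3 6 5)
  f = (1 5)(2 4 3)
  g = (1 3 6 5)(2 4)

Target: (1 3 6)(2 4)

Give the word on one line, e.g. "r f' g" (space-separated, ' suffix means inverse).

r f'

  after r: (1 2 3 6 5)
  after f': (1 3 6)(2 4)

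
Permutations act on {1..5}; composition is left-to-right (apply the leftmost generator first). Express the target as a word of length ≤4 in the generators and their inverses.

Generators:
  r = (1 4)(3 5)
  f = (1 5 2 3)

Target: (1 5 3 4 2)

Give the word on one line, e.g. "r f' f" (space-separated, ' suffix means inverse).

r' f' r' f

  after r': (1 4)(3 5)
  after f': (1 4 3)(2 5)
  after r': (2 3 4 5)
  after f: (1 5 3 4 2)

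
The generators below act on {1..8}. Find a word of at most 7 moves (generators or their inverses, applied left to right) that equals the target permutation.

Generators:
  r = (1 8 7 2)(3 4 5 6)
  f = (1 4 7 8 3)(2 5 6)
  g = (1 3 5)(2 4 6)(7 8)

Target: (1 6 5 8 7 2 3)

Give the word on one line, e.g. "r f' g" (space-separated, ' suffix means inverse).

  after g: (1 3 5)(2 4 6)(7 8)
  after g: (1 5 3)(2 6 4)
  after f': (1 2 5 8 7 4 6)
  after g: (1 4 2)(3 5 7 6)
  after g: (1 6 5 8 7 2 3)

g g f' g g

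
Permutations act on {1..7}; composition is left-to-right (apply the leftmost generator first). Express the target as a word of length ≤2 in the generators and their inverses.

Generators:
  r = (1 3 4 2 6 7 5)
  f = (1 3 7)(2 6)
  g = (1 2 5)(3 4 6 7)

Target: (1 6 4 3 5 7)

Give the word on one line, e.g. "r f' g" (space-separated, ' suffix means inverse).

  after f': (1 7 3)(2 6)
  after r': (1 6 4 3 5 7)

f' r'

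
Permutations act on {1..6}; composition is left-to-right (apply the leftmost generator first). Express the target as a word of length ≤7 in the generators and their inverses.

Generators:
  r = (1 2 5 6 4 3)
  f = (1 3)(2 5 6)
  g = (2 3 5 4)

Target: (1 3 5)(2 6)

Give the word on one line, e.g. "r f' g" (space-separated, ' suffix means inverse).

f' r' r' f' g'

  after f': (1 3)(2 6 5)
  after r': (1 4 6 2 5)
  after r': (1 6)(3 4 5)
  after f': (1 5)(2 6 3 4)
  after g': (1 3 5)(2 6)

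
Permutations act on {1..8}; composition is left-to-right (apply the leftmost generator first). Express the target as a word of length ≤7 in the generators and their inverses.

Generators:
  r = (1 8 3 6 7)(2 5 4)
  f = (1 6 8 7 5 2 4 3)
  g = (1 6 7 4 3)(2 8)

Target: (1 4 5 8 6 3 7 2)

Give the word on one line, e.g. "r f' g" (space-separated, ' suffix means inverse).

g' f g g g

  after g': (1 3 4 7 6)(2 8)
  after f: (2 7 8 4 5)
  after g: (1 6 7 2 4 5 8 3)
  after g: (1 7 8)(2 3 6 4 5)
  after g: (1 4 5 8 6 3 7 2)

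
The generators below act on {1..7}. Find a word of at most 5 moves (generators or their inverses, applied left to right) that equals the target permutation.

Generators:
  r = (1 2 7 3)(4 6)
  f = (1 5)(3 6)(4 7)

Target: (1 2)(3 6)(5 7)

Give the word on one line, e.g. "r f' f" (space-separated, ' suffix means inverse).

  after f': (1 5)(3 6)(4 7)
  after r': (1 5 3 4 2)(6 7)
  after f: (2 5 6 4)(3 7)
  after r: (1 2 5 4 7)
  after f': (1 2)(3 6)(5 7)

f' r' f r f'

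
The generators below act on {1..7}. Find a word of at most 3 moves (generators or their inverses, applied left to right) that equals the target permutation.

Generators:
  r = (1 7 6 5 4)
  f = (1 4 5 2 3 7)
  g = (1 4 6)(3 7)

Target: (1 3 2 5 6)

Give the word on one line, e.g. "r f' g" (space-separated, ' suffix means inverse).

f' g

  after f': (1 7 3 2 5 4)
  after g: (1 3 2 5 6)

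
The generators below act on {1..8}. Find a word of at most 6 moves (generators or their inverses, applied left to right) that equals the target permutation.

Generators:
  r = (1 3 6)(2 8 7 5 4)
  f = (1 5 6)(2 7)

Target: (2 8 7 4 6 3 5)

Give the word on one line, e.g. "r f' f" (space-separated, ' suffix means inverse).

  after f': (1 6 5)(2 7)
  after f': (1 5 6)
  after f': (2 7)
  after r': (1 6 3)(2 8)(4 5 7)
  after f: (2 8 7 4 6 3 5)

f' f' f' r' f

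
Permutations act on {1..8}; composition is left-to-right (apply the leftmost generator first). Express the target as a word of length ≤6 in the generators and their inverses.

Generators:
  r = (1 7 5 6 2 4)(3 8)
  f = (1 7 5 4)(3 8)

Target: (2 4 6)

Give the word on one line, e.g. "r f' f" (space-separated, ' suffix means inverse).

r' f r' f

  after r': (1 4 2 6 5 7)(3 8)
  after f: (2 6 4)
  after r': (1 4 6 2 5 7)(3 8)
  after f: (2 4 6)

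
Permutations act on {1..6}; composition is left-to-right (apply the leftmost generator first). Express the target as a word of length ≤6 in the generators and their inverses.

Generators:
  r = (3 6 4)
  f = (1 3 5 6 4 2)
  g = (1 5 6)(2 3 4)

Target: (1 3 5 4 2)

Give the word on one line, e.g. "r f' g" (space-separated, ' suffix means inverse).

  after g': (1 6 5)(2 4 3)
  after f': (1 5 2 6 3 4)
  after r': (1 5 2 3 6 4)
  after f': (1 3 5 4 2)

g' f' r' f'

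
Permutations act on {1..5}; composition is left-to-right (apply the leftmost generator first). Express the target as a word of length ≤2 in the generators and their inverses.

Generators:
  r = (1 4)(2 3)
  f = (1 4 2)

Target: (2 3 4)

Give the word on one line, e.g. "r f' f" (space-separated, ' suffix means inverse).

r' f'

  after r': (1 4)(2 3)
  after f': (2 3 4)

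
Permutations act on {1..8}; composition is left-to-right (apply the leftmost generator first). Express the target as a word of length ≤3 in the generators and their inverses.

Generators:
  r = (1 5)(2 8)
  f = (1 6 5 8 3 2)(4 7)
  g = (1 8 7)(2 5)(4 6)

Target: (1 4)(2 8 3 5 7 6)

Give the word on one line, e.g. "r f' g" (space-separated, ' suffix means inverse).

f g

  after f: (1 6 5 8 3 2)(4 7)
  after g: (1 4)(2 8 3 5 7 6)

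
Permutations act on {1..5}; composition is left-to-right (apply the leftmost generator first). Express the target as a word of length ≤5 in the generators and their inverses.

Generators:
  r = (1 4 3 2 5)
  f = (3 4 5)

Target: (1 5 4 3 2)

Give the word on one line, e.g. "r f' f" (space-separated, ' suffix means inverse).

  after f': (3 5 4)
  after f': (3 4 5)
  after r: (1 4)(2 5)
  after r: (1 3 2)
  after f': (1 5 4 3 2)

f' f' r r f'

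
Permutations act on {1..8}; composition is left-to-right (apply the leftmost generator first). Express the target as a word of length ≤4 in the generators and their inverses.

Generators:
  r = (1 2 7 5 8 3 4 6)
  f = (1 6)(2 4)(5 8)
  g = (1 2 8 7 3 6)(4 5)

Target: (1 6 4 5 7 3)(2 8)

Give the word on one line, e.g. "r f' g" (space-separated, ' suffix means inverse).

f g f

  after f: (1 6)(2 4)(5 8)
  after g: (2 5 7 3 6)(4 8)
  after f: (1 6 4 5 7 3)(2 8)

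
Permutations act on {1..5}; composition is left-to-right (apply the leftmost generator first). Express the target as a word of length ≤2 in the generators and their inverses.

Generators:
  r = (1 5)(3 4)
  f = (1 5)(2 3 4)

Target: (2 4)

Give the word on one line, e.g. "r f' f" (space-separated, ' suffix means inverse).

r' f'

  after r': (1 5)(3 4)
  after f': (2 4)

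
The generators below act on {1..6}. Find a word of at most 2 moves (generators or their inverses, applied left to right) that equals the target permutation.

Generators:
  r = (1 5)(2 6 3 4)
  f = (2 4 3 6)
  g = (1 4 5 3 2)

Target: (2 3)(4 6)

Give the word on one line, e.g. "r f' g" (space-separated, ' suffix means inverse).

  after f: (2 4 3 6)
  after f: (2 3)(4 6)

f f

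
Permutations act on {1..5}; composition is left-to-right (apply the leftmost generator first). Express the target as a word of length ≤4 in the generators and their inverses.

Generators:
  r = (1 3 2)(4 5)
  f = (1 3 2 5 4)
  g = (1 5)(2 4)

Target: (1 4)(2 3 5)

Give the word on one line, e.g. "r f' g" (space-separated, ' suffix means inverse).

f' r f' g

  after f': (1 4 5 2 3)
  after r: (1 5)
  after f': (1 2 3)(4 5)
  after g: (1 4)(2 3 5)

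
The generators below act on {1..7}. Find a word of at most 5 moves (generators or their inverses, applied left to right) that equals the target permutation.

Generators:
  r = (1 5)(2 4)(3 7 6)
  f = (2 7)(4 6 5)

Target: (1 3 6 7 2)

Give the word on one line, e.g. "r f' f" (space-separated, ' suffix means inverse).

  after r: (1 5)(2 4)(3 7 6)
  after f: (1 4 7 5)(2 6 3)
  after f: (1 6 3 7 4 2 5)
  after r: (1 3 6 7 2)

r f f r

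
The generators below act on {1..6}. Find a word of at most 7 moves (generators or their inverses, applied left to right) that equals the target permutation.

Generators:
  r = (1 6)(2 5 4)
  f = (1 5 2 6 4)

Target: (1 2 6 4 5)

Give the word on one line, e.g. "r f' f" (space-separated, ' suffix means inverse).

r f' r r r

  after r: (1 6)(2 5 4)
  after f': (1 2)(4 5 6)
  after r: (1 5)(2 6)
  after r: (1 4 2)(5 6)
  after r: (1 2 6 4 5)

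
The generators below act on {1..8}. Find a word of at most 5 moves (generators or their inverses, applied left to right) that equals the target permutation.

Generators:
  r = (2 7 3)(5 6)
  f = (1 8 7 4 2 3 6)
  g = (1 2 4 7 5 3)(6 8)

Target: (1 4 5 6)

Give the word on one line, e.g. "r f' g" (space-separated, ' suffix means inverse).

r' g g

  after r': (2 3 7)(5 6)
  after g: (1 2)(3 5 8 6)(4 7)
  after g: (1 4 5 6)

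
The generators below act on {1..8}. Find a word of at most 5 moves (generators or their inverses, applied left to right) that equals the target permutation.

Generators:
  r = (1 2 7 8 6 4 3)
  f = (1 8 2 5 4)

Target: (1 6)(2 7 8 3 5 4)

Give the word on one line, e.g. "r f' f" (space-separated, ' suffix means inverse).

  after f': (1 4 5 2 8)
  after r': (1 6 8 3 4 5)(2 7)
  after f': (1 6)(2 7 8 3 5 4)

f' r' f'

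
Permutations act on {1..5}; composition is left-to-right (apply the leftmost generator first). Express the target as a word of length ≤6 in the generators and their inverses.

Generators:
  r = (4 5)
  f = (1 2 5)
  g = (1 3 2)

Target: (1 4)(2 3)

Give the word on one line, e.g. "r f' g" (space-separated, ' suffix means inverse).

r' f' r g

  after r': (4 5)
  after f': (1 5 4 2)
  after r: (1 4 2)
  after g: (1 4)(2 3)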